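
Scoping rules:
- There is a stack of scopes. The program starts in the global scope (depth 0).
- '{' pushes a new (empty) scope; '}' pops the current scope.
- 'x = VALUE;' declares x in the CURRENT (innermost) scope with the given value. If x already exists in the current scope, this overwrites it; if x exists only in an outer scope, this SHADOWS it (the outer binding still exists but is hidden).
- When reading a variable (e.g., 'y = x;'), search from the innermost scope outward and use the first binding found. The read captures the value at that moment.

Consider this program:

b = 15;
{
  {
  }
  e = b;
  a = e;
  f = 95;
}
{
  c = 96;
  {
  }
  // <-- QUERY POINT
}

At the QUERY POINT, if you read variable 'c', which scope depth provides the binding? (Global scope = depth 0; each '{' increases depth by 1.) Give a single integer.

Step 1: declare b=15 at depth 0
Step 2: enter scope (depth=1)
Step 3: enter scope (depth=2)
Step 4: exit scope (depth=1)
Step 5: declare e=(read b)=15 at depth 1
Step 6: declare a=(read e)=15 at depth 1
Step 7: declare f=95 at depth 1
Step 8: exit scope (depth=0)
Step 9: enter scope (depth=1)
Step 10: declare c=96 at depth 1
Step 11: enter scope (depth=2)
Step 12: exit scope (depth=1)
Visible at query point: b=15 c=96

Answer: 1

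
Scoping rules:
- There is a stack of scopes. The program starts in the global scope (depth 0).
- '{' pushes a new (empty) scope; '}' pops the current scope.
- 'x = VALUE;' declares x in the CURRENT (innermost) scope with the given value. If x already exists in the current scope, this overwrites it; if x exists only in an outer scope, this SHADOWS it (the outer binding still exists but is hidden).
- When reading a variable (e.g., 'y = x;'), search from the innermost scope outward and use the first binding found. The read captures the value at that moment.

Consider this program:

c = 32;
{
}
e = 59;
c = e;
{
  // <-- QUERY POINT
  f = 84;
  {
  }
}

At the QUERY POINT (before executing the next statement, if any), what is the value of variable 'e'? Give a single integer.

Answer: 59

Derivation:
Step 1: declare c=32 at depth 0
Step 2: enter scope (depth=1)
Step 3: exit scope (depth=0)
Step 4: declare e=59 at depth 0
Step 5: declare c=(read e)=59 at depth 0
Step 6: enter scope (depth=1)
Visible at query point: c=59 e=59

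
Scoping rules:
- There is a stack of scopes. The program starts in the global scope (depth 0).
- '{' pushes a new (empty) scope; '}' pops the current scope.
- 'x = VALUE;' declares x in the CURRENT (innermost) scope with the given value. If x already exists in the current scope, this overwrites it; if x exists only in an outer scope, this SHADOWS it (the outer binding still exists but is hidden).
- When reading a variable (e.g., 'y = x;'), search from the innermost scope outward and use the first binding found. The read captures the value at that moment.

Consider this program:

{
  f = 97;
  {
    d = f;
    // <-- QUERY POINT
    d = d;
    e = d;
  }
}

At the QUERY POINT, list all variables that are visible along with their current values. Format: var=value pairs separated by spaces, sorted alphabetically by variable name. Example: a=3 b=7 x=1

Answer: d=97 f=97

Derivation:
Step 1: enter scope (depth=1)
Step 2: declare f=97 at depth 1
Step 3: enter scope (depth=2)
Step 4: declare d=(read f)=97 at depth 2
Visible at query point: d=97 f=97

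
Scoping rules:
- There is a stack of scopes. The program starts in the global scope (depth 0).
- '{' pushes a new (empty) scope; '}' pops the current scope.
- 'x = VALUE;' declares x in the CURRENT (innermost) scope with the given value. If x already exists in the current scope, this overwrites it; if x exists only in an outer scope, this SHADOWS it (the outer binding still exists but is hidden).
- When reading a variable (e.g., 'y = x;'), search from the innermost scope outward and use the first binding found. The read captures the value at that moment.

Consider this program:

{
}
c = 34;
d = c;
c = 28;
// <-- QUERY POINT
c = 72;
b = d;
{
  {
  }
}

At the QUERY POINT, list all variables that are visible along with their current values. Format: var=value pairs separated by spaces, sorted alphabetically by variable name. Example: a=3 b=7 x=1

Answer: c=28 d=34

Derivation:
Step 1: enter scope (depth=1)
Step 2: exit scope (depth=0)
Step 3: declare c=34 at depth 0
Step 4: declare d=(read c)=34 at depth 0
Step 5: declare c=28 at depth 0
Visible at query point: c=28 d=34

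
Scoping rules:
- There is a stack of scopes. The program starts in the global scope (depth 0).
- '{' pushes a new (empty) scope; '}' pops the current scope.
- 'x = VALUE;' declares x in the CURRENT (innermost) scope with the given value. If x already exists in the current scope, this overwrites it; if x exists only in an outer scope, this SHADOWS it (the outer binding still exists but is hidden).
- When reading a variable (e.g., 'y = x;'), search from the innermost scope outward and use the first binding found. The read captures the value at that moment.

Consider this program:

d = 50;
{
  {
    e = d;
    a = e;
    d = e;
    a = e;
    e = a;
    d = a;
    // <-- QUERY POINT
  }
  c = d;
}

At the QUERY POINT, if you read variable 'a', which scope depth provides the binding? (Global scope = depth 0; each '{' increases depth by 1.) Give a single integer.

Answer: 2

Derivation:
Step 1: declare d=50 at depth 0
Step 2: enter scope (depth=1)
Step 3: enter scope (depth=2)
Step 4: declare e=(read d)=50 at depth 2
Step 5: declare a=(read e)=50 at depth 2
Step 6: declare d=(read e)=50 at depth 2
Step 7: declare a=(read e)=50 at depth 2
Step 8: declare e=(read a)=50 at depth 2
Step 9: declare d=(read a)=50 at depth 2
Visible at query point: a=50 d=50 e=50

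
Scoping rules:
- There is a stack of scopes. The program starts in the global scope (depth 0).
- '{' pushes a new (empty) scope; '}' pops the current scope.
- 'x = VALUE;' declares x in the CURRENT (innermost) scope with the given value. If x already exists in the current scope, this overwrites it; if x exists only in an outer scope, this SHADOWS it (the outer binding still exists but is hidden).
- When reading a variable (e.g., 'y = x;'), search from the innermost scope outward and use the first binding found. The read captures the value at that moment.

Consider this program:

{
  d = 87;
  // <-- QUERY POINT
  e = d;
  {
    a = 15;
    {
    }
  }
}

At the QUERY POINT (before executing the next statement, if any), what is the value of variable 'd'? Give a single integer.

Step 1: enter scope (depth=1)
Step 2: declare d=87 at depth 1
Visible at query point: d=87

Answer: 87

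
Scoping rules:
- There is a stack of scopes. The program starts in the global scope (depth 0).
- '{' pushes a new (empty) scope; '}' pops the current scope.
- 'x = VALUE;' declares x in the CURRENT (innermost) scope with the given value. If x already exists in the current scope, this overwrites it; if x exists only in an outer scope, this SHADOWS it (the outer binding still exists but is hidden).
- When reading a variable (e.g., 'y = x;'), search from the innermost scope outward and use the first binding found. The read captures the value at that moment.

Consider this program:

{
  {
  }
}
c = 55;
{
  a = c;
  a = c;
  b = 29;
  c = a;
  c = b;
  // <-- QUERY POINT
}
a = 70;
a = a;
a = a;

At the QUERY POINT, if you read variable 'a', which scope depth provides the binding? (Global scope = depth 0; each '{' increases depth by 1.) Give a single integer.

Answer: 1

Derivation:
Step 1: enter scope (depth=1)
Step 2: enter scope (depth=2)
Step 3: exit scope (depth=1)
Step 4: exit scope (depth=0)
Step 5: declare c=55 at depth 0
Step 6: enter scope (depth=1)
Step 7: declare a=(read c)=55 at depth 1
Step 8: declare a=(read c)=55 at depth 1
Step 9: declare b=29 at depth 1
Step 10: declare c=(read a)=55 at depth 1
Step 11: declare c=(read b)=29 at depth 1
Visible at query point: a=55 b=29 c=29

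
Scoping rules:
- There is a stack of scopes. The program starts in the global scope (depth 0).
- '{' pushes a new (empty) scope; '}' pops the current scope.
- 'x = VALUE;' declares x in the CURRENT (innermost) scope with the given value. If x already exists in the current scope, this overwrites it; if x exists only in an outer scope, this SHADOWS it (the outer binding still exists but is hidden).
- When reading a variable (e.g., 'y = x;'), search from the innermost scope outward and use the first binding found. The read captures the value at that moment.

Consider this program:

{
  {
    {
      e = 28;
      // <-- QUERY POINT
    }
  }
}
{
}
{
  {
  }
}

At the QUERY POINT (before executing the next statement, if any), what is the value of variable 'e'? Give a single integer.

Answer: 28

Derivation:
Step 1: enter scope (depth=1)
Step 2: enter scope (depth=2)
Step 3: enter scope (depth=3)
Step 4: declare e=28 at depth 3
Visible at query point: e=28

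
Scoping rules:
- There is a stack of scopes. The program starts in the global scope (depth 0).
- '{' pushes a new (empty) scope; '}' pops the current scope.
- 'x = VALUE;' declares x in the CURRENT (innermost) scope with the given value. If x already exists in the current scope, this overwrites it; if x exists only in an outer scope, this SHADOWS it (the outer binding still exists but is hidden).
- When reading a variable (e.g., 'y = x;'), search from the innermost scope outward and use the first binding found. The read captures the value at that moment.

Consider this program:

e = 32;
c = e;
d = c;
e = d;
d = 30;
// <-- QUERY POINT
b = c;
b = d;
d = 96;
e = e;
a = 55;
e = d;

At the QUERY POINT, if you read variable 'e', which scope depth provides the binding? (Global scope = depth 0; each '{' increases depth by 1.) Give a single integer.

Answer: 0

Derivation:
Step 1: declare e=32 at depth 0
Step 2: declare c=(read e)=32 at depth 0
Step 3: declare d=(read c)=32 at depth 0
Step 4: declare e=(read d)=32 at depth 0
Step 5: declare d=30 at depth 0
Visible at query point: c=32 d=30 e=32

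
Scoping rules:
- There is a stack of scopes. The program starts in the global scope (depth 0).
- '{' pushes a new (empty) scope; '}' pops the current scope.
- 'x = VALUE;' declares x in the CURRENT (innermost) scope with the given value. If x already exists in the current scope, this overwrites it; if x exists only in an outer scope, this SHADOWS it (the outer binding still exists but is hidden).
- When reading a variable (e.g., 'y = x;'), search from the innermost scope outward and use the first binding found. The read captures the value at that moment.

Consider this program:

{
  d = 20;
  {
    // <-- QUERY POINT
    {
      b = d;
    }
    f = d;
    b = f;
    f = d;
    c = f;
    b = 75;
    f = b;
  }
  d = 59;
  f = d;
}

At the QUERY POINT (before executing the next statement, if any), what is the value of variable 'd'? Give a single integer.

Answer: 20

Derivation:
Step 1: enter scope (depth=1)
Step 2: declare d=20 at depth 1
Step 3: enter scope (depth=2)
Visible at query point: d=20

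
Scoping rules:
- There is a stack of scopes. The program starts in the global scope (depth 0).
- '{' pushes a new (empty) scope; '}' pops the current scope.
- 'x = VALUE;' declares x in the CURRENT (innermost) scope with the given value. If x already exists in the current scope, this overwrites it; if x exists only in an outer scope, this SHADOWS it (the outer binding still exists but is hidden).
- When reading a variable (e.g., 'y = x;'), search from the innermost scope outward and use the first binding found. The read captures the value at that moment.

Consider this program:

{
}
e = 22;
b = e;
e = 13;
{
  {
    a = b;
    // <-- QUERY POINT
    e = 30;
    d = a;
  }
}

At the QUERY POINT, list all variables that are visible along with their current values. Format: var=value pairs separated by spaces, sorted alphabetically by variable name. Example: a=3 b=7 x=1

Step 1: enter scope (depth=1)
Step 2: exit scope (depth=0)
Step 3: declare e=22 at depth 0
Step 4: declare b=(read e)=22 at depth 0
Step 5: declare e=13 at depth 0
Step 6: enter scope (depth=1)
Step 7: enter scope (depth=2)
Step 8: declare a=(read b)=22 at depth 2
Visible at query point: a=22 b=22 e=13

Answer: a=22 b=22 e=13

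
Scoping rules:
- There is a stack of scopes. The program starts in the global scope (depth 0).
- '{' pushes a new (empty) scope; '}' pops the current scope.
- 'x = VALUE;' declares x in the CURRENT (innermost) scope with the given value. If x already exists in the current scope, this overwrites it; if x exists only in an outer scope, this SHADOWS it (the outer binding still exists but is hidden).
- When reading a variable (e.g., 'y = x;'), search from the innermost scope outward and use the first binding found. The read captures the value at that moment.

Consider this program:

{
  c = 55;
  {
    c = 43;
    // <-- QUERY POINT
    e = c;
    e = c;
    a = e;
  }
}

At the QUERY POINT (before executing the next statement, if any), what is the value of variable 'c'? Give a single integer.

Answer: 43

Derivation:
Step 1: enter scope (depth=1)
Step 2: declare c=55 at depth 1
Step 3: enter scope (depth=2)
Step 4: declare c=43 at depth 2
Visible at query point: c=43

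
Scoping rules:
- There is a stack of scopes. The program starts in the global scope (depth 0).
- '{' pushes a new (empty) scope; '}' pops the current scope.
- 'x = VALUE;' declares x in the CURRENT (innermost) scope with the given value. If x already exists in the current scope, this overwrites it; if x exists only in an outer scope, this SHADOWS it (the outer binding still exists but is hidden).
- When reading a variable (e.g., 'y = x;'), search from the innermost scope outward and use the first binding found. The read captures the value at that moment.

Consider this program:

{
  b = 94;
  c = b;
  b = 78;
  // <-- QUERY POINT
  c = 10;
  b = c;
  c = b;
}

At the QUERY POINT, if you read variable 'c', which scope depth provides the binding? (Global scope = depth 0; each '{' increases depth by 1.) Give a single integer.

Step 1: enter scope (depth=1)
Step 2: declare b=94 at depth 1
Step 3: declare c=(read b)=94 at depth 1
Step 4: declare b=78 at depth 1
Visible at query point: b=78 c=94

Answer: 1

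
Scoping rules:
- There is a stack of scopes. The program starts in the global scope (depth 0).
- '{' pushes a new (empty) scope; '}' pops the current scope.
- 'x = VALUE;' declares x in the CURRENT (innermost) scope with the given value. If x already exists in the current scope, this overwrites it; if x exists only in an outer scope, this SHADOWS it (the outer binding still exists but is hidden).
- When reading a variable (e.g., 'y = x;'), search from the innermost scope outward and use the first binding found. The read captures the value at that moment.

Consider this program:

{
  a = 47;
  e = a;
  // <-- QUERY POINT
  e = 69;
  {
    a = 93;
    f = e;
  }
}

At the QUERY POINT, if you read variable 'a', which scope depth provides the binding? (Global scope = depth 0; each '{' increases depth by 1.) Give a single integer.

Step 1: enter scope (depth=1)
Step 2: declare a=47 at depth 1
Step 3: declare e=(read a)=47 at depth 1
Visible at query point: a=47 e=47

Answer: 1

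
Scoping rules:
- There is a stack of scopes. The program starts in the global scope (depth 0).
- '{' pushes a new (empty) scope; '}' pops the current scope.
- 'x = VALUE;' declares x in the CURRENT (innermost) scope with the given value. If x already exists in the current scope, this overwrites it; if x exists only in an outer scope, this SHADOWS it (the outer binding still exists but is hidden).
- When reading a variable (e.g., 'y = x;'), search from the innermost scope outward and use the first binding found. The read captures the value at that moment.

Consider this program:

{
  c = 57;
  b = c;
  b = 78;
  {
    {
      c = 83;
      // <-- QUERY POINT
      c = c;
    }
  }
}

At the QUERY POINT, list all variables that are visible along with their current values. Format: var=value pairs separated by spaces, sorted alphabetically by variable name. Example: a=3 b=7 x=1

Step 1: enter scope (depth=1)
Step 2: declare c=57 at depth 1
Step 3: declare b=(read c)=57 at depth 1
Step 4: declare b=78 at depth 1
Step 5: enter scope (depth=2)
Step 6: enter scope (depth=3)
Step 7: declare c=83 at depth 3
Visible at query point: b=78 c=83

Answer: b=78 c=83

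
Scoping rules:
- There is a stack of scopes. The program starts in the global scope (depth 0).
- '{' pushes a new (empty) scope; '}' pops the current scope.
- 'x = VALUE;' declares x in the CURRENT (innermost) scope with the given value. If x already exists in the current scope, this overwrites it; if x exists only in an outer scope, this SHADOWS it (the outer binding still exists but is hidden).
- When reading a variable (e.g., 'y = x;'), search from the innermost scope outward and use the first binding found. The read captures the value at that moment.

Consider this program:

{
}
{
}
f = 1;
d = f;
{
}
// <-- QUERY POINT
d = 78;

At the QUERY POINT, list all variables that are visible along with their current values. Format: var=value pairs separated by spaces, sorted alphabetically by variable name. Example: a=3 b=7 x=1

Step 1: enter scope (depth=1)
Step 2: exit scope (depth=0)
Step 3: enter scope (depth=1)
Step 4: exit scope (depth=0)
Step 5: declare f=1 at depth 0
Step 6: declare d=(read f)=1 at depth 0
Step 7: enter scope (depth=1)
Step 8: exit scope (depth=0)
Visible at query point: d=1 f=1

Answer: d=1 f=1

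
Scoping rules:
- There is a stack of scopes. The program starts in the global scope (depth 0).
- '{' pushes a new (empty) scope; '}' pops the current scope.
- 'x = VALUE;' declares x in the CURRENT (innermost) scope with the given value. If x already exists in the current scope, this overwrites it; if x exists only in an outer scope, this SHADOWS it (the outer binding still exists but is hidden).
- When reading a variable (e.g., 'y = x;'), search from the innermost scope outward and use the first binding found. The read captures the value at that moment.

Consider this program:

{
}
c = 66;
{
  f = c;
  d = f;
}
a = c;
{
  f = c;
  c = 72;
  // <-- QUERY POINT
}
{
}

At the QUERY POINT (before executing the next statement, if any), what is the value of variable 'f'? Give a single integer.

Step 1: enter scope (depth=1)
Step 2: exit scope (depth=0)
Step 3: declare c=66 at depth 0
Step 4: enter scope (depth=1)
Step 5: declare f=(read c)=66 at depth 1
Step 6: declare d=(read f)=66 at depth 1
Step 7: exit scope (depth=0)
Step 8: declare a=(read c)=66 at depth 0
Step 9: enter scope (depth=1)
Step 10: declare f=(read c)=66 at depth 1
Step 11: declare c=72 at depth 1
Visible at query point: a=66 c=72 f=66

Answer: 66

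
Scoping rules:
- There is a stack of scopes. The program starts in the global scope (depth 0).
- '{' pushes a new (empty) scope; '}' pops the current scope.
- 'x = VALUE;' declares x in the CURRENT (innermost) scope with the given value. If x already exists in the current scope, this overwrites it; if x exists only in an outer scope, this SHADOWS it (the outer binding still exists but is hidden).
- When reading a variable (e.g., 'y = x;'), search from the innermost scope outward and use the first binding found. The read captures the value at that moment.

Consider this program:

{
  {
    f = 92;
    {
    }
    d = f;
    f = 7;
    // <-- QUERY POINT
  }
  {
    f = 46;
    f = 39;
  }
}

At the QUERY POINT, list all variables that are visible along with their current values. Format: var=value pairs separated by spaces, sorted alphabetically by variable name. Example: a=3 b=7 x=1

Answer: d=92 f=7

Derivation:
Step 1: enter scope (depth=1)
Step 2: enter scope (depth=2)
Step 3: declare f=92 at depth 2
Step 4: enter scope (depth=3)
Step 5: exit scope (depth=2)
Step 6: declare d=(read f)=92 at depth 2
Step 7: declare f=7 at depth 2
Visible at query point: d=92 f=7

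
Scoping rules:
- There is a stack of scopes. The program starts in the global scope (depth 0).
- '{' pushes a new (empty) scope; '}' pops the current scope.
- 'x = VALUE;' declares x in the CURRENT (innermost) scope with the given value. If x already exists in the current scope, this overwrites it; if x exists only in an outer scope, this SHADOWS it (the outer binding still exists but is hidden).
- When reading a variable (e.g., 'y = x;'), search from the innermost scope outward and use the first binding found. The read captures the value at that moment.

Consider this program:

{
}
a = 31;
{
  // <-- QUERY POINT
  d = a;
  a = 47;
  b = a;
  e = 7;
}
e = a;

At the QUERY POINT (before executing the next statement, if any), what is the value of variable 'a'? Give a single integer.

Answer: 31

Derivation:
Step 1: enter scope (depth=1)
Step 2: exit scope (depth=0)
Step 3: declare a=31 at depth 0
Step 4: enter scope (depth=1)
Visible at query point: a=31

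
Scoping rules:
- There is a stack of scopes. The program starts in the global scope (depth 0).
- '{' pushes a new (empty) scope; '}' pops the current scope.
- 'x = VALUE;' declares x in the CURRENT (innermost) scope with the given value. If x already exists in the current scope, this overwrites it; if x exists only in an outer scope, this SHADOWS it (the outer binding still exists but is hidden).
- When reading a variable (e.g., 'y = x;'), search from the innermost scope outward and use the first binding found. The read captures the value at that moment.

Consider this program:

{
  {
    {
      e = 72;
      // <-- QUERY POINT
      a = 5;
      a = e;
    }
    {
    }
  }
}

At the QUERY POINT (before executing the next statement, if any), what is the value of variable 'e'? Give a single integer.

Answer: 72

Derivation:
Step 1: enter scope (depth=1)
Step 2: enter scope (depth=2)
Step 3: enter scope (depth=3)
Step 4: declare e=72 at depth 3
Visible at query point: e=72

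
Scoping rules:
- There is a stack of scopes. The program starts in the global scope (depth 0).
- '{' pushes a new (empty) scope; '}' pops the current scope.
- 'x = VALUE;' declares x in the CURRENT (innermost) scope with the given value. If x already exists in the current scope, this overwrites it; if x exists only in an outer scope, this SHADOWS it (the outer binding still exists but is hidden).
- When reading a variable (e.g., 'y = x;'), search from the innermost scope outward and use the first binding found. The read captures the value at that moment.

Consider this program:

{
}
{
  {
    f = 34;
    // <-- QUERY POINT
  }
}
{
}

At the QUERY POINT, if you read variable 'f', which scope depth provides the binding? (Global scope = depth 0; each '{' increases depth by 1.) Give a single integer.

Step 1: enter scope (depth=1)
Step 2: exit scope (depth=0)
Step 3: enter scope (depth=1)
Step 4: enter scope (depth=2)
Step 5: declare f=34 at depth 2
Visible at query point: f=34

Answer: 2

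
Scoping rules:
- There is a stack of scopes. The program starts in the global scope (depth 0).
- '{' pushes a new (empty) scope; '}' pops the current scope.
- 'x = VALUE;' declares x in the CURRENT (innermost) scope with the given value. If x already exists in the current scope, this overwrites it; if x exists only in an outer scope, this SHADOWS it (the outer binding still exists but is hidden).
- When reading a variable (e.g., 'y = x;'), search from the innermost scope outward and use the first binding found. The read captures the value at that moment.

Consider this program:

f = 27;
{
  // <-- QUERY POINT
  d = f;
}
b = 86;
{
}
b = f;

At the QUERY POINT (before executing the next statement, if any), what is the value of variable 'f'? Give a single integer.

Step 1: declare f=27 at depth 0
Step 2: enter scope (depth=1)
Visible at query point: f=27

Answer: 27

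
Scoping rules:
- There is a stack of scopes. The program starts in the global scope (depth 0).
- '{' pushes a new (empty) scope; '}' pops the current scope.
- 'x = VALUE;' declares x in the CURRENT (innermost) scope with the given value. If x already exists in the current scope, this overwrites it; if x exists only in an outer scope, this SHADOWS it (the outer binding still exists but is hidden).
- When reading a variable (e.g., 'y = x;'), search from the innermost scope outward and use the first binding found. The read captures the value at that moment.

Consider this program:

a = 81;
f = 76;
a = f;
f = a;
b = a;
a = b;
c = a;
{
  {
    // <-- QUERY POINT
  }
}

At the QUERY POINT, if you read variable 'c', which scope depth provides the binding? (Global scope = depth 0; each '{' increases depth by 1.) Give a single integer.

Step 1: declare a=81 at depth 0
Step 2: declare f=76 at depth 0
Step 3: declare a=(read f)=76 at depth 0
Step 4: declare f=(read a)=76 at depth 0
Step 5: declare b=(read a)=76 at depth 0
Step 6: declare a=(read b)=76 at depth 0
Step 7: declare c=(read a)=76 at depth 0
Step 8: enter scope (depth=1)
Step 9: enter scope (depth=2)
Visible at query point: a=76 b=76 c=76 f=76

Answer: 0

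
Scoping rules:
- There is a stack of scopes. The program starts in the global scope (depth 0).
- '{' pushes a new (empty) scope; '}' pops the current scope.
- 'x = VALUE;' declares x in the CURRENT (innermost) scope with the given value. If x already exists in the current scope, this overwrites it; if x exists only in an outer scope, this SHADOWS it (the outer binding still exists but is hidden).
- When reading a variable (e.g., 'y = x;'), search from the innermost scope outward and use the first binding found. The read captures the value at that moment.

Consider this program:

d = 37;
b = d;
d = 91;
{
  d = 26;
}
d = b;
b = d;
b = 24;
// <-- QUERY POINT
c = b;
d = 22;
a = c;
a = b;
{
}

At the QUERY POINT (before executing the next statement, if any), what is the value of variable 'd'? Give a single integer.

Step 1: declare d=37 at depth 0
Step 2: declare b=(read d)=37 at depth 0
Step 3: declare d=91 at depth 0
Step 4: enter scope (depth=1)
Step 5: declare d=26 at depth 1
Step 6: exit scope (depth=0)
Step 7: declare d=(read b)=37 at depth 0
Step 8: declare b=(read d)=37 at depth 0
Step 9: declare b=24 at depth 0
Visible at query point: b=24 d=37

Answer: 37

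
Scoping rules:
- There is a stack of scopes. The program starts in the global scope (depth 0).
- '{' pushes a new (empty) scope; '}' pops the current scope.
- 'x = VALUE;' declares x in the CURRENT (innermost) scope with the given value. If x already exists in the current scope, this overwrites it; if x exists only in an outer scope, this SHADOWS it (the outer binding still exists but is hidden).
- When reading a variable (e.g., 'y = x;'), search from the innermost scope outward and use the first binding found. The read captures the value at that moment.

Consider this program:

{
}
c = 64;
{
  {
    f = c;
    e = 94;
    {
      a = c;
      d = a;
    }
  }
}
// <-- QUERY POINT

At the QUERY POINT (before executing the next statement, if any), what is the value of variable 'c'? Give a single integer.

Step 1: enter scope (depth=1)
Step 2: exit scope (depth=0)
Step 3: declare c=64 at depth 0
Step 4: enter scope (depth=1)
Step 5: enter scope (depth=2)
Step 6: declare f=(read c)=64 at depth 2
Step 7: declare e=94 at depth 2
Step 8: enter scope (depth=3)
Step 9: declare a=(read c)=64 at depth 3
Step 10: declare d=(read a)=64 at depth 3
Step 11: exit scope (depth=2)
Step 12: exit scope (depth=1)
Step 13: exit scope (depth=0)
Visible at query point: c=64

Answer: 64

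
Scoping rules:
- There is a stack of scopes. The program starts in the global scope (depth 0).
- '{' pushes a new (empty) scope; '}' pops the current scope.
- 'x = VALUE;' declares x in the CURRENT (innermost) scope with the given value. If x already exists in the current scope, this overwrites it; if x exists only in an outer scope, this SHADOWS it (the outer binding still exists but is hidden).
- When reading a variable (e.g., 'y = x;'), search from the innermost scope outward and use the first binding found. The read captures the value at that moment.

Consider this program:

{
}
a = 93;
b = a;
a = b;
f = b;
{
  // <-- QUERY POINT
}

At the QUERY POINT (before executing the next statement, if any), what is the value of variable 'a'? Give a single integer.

Answer: 93

Derivation:
Step 1: enter scope (depth=1)
Step 2: exit scope (depth=0)
Step 3: declare a=93 at depth 0
Step 4: declare b=(read a)=93 at depth 0
Step 5: declare a=(read b)=93 at depth 0
Step 6: declare f=(read b)=93 at depth 0
Step 7: enter scope (depth=1)
Visible at query point: a=93 b=93 f=93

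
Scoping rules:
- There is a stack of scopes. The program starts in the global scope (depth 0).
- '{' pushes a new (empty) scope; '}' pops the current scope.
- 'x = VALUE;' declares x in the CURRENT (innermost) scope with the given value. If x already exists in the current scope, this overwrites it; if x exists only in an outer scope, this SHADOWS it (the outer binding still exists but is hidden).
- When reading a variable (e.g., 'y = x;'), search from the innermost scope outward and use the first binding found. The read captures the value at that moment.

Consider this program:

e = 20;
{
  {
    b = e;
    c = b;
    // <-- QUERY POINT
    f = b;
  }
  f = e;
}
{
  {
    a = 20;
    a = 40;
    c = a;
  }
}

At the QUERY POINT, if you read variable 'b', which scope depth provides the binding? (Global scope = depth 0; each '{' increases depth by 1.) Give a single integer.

Step 1: declare e=20 at depth 0
Step 2: enter scope (depth=1)
Step 3: enter scope (depth=2)
Step 4: declare b=(read e)=20 at depth 2
Step 5: declare c=(read b)=20 at depth 2
Visible at query point: b=20 c=20 e=20

Answer: 2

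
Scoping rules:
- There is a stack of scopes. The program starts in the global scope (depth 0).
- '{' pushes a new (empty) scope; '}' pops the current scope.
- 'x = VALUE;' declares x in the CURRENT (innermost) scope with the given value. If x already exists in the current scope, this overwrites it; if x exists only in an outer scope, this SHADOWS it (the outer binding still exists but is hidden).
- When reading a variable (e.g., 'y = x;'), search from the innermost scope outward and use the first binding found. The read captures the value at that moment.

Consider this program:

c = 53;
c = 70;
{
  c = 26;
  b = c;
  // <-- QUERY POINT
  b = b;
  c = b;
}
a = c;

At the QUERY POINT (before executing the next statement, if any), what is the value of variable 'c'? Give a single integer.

Answer: 26

Derivation:
Step 1: declare c=53 at depth 0
Step 2: declare c=70 at depth 0
Step 3: enter scope (depth=1)
Step 4: declare c=26 at depth 1
Step 5: declare b=(read c)=26 at depth 1
Visible at query point: b=26 c=26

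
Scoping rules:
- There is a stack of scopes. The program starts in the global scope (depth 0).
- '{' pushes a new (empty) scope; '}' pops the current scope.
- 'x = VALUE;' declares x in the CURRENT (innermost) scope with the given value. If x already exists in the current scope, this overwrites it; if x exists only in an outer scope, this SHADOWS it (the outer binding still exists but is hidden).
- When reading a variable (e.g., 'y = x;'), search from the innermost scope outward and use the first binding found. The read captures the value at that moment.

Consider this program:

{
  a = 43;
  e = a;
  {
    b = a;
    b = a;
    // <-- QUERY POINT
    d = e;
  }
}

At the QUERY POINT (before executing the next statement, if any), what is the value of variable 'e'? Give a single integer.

Step 1: enter scope (depth=1)
Step 2: declare a=43 at depth 1
Step 3: declare e=(read a)=43 at depth 1
Step 4: enter scope (depth=2)
Step 5: declare b=(read a)=43 at depth 2
Step 6: declare b=(read a)=43 at depth 2
Visible at query point: a=43 b=43 e=43

Answer: 43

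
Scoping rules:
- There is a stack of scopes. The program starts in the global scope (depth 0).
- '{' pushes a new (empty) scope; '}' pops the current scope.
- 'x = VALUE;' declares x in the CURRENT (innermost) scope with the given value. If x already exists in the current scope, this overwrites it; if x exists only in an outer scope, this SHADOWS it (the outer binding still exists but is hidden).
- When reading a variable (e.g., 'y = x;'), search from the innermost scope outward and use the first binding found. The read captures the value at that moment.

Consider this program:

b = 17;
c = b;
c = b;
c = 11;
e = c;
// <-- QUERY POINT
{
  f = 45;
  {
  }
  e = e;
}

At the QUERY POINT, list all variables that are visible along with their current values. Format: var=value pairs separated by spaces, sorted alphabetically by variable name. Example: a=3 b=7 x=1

Step 1: declare b=17 at depth 0
Step 2: declare c=(read b)=17 at depth 0
Step 3: declare c=(read b)=17 at depth 0
Step 4: declare c=11 at depth 0
Step 5: declare e=(read c)=11 at depth 0
Visible at query point: b=17 c=11 e=11

Answer: b=17 c=11 e=11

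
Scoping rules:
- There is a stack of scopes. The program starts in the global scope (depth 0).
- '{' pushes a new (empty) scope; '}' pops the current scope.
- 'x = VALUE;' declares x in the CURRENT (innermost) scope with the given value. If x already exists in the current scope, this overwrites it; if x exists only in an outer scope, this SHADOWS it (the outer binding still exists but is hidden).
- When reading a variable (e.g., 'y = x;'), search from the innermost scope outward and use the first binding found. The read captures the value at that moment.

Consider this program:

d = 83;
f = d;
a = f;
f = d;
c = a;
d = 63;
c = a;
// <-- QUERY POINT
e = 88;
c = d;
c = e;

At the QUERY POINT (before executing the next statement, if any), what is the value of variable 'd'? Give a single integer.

Step 1: declare d=83 at depth 0
Step 2: declare f=(read d)=83 at depth 0
Step 3: declare a=(read f)=83 at depth 0
Step 4: declare f=(read d)=83 at depth 0
Step 5: declare c=(read a)=83 at depth 0
Step 6: declare d=63 at depth 0
Step 7: declare c=(read a)=83 at depth 0
Visible at query point: a=83 c=83 d=63 f=83

Answer: 63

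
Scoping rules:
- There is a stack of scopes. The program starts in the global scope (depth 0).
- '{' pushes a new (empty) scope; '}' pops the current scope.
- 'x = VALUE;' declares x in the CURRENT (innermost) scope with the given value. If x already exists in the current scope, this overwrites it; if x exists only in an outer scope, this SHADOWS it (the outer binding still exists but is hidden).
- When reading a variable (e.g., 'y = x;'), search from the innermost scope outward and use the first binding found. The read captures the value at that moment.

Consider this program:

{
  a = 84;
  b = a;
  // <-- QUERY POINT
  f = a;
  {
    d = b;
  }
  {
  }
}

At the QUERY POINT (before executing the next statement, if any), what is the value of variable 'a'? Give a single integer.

Answer: 84

Derivation:
Step 1: enter scope (depth=1)
Step 2: declare a=84 at depth 1
Step 3: declare b=(read a)=84 at depth 1
Visible at query point: a=84 b=84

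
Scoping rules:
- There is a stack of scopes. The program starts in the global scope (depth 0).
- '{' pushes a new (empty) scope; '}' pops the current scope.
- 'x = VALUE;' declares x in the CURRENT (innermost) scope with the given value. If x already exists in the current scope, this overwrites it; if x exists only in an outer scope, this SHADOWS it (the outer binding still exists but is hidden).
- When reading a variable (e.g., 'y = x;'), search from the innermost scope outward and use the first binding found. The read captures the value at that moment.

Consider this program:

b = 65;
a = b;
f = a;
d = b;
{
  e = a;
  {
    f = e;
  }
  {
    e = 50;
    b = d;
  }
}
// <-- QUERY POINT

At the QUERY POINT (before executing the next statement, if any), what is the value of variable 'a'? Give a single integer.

Step 1: declare b=65 at depth 0
Step 2: declare a=(read b)=65 at depth 0
Step 3: declare f=(read a)=65 at depth 0
Step 4: declare d=(read b)=65 at depth 0
Step 5: enter scope (depth=1)
Step 6: declare e=(read a)=65 at depth 1
Step 7: enter scope (depth=2)
Step 8: declare f=(read e)=65 at depth 2
Step 9: exit scope (depth=1)
Step 10: enter scope (depth=2)
Step 11: declare e=50 at depth 2
Step 12: declare b=(read d)=65 at depth 2
Step 13: exit scope (depth=1)
Step 14: exit scope (depth=0)
Visible at query point: a=65 b=65 d=65 f=65

Answer: 65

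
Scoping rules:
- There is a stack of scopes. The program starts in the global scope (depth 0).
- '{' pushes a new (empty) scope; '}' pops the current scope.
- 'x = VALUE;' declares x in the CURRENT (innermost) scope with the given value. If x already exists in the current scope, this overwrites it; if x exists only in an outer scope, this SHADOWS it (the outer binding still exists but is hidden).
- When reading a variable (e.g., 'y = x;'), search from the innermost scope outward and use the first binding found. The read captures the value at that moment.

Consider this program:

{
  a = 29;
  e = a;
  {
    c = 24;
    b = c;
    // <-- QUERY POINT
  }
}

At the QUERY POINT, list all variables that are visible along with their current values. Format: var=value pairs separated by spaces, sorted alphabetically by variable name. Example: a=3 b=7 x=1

Step 1: enter scope (depth=1)
Step 2: declare a=29 at depth 1
Step 3: declare e=(read a)=29 at depth 1
Step 4: enter scope (depth=2)
Step 5: declare c=24 at depth 2
Step 6: declare b=(read c)=24 at depth 2
Visible at query point: a=29 b=24 c=24 e=29

Answer: a=29 b=24 c=24 e=29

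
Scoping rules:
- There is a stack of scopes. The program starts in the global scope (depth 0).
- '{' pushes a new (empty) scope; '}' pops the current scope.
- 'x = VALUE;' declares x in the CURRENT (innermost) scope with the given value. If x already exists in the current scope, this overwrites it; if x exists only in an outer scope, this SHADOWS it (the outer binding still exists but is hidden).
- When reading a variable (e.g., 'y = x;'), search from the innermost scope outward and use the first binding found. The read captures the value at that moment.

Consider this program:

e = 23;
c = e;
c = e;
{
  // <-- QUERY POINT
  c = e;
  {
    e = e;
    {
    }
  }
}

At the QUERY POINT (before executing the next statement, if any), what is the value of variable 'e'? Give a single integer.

Answer: 23

Derivation:
Step 1: declare e=23 at depth 0
Step 2: declare c=(read e)=23 at depth 0
Step 3: declare c=(read e)=23 at depth 0
Step 4: enter scope (depth=1)
Visible at query point: c=23 e=23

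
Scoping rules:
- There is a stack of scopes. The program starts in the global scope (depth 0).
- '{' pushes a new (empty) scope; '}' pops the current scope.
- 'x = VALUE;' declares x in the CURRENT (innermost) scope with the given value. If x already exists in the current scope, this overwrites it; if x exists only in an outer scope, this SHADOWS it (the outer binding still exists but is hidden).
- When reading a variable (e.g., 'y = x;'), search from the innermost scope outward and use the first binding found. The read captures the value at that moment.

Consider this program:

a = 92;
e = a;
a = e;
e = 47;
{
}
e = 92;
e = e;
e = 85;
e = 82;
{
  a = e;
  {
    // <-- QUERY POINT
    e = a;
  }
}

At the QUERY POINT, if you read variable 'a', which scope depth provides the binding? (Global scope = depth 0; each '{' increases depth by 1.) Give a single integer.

Step 1: declare a=92 at depth 0
Step 2: declare e=(read a)=92 at depth 0
Step 3: declare a=(read e)=92 at depth 0
Step 4: declare e=47 at depth 0
Step 5: enter scope (depth=1)
Step 6: exit scope (depth=0)
Step 7: declare e=92 at depth 0
Step 8: declare e=(read e)=92 at depth 0
Step 9: declare e=85 at depth 0
Step 10: declare e=82 at depth 0
Step 11: enter scope (depth=1)
Step 12: declare a=(read e)=82 at depth 1
Step 13: enter scope (depth=2)
Visible at query point: a=82 e=82

Answer: 1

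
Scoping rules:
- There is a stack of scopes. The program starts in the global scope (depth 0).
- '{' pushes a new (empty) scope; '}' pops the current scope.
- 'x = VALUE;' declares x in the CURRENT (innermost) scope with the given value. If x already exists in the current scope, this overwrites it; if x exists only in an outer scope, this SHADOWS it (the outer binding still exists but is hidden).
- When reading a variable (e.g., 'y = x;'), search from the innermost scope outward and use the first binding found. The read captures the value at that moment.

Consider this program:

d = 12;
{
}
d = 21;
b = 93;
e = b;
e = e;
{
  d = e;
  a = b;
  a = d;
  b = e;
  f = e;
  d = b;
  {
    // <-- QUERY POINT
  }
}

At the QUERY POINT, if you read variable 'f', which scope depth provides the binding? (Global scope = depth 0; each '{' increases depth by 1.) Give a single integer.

Step 1: declare d=12 at depth 0
Step 2: enter scope (depth=1)
Step 3: exit scope (depth=0)
Step 4: declare d=21 at depth 0
Step 5: declare b=93 at depth 0
Step 6: declare e=(read b)=93 at depth 0
Step 7: declare e=(read e)=93 at depth 0
Step 8: enter scope (depth=1)
Step 9: declare d=(read e)=93 at depth 1
Step 10: declare a=(read b)=93 at depth 1
Step 11: declare a=(read d)=93 at depth 1
Step 12: declare b=(read e)=93 at depth 1
Step 13: declare f=(read e)=93 at depth 1
Step 14: declare d=(read b)=93 at depth 1
Step 15: enter scope (depth=2)
Visible at query point: a=93 b=93 d=93 e=93 f=93

Answer: 1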